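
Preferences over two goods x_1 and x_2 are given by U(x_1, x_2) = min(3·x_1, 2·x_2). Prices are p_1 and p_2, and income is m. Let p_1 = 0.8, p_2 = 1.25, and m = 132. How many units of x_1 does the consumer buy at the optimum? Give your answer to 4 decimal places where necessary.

With perfect complements, no substitution: consume in ratio x_1:x_2 = 2:3.
Budget: p_1·x_1 + p_2·(3/2)·x_1 = m, so (2·p_1 + 3·p_2)·x_1 = 2·m.
Demand: x_1*(p_1,p_2,m) = 2·m/(2·p_1 + 3·p_2), x_2* = 3·m/(2·p_1 + 3·p_2).
Here 2·0.8 + 3·1.25 = 5.35, giving x_1* = 49.3458.

x_1* = 49.3458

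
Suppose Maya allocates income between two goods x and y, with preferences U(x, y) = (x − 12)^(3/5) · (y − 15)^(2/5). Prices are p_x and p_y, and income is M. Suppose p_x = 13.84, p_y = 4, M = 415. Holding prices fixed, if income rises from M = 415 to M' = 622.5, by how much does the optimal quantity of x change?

Δx* = 8.9957

Let x' = x−12, y' = y−15. MRS = (3/2)·y'/x' = p_x/p_y.
Substituting into the budget: x* = 12 + 0.6·(M − 12·p_x − 15·p_y)/p_x, and y* = 15 + 0.4·(…)/p_y.
Discretionary income = 415 − 12·13.84 − 15·4 = 188.92; x* = 12 + 0.6·188.92/13.84 = 20.1902.
At M' = 622.5: x* = 29.1858. Change: 29.1858 − 20.1902 = 8.9957.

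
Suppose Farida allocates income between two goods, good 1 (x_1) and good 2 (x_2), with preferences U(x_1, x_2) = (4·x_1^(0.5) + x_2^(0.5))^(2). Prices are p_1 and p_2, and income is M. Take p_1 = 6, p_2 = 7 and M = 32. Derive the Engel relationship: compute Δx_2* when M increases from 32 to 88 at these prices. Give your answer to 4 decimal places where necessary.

Δx_2* = 0.4068

MRS = MU_x_1/MU_x_2 = 4·(x_2/x_1)^(0.5). Set equal to p_1/p_2.
Hence x_2/x_1 = ((1/4)·p_1/p_2)^(1/(0.5)), i.e. raised to the 2 power.
With the ratio pinned down, the budget gives x_1* = M/(p_1 + p_2·(x_2/x_1)) and x_2* = (x_2/x_1)·x_1*.
Numerically x_2/x_1 = 0.045918, so x_1* = 32/(6 + 7·0.045918) = 5.0621 and x_2* = 0.045918·5.0621 = 0.2324.
At M' = 88: x_2* = 0.6392. Change: 0.6392 − 0.2324 = 0.4068.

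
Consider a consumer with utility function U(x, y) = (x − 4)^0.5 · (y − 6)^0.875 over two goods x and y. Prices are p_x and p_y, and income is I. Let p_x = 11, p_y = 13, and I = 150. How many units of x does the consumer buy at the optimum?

x* = 4.9256

This is Cobb-Douglas in (x−4, y−6): tangency gives 0.5·p_y·(y−6) = 0.875·p_x·(x−4).
After buying the subsistence bundle (4, 6), a share 4/11 of the remaining income goes to x: x* = 4 + 4/11·(I − 4p_x − 6p_y)/p_x.
Discretionary income = 150 − 4·11 − 6·13 = 28; x* = 4 + 4/11·28/11 = 4.9256.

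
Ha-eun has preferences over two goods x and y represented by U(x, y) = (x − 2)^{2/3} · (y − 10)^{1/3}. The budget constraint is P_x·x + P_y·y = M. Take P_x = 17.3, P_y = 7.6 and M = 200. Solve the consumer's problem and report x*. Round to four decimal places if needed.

x* = 5.4451

MRS = 2·(y−10)/(x−2). Tangency with P_x/P_y gives y−10 = (1/2)·(P_x/P_y)·(x−2).
After buying the subsistence bundle (2, 10), a share 2/3 of the remaining income goes to x: x* = 2 + 2/3·(M − 2P_x − 10P_y)/P_x.
Discretionary income = 200 − 2·17.3 − 10·7.6 = 89.4; x* = 2 + 2/3·89.4/17.3 = 5.4451.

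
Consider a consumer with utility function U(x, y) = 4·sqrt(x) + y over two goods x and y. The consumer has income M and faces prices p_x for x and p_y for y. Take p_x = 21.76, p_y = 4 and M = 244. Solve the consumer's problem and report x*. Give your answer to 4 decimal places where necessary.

x* = 0.1352

MU_x = 2/√x, MU_y = 1. Tangency: 2/√x = p_x/p_y.
Solve: √x = 2·p_y/p_x, so x*(p_x,p_y) = (2·p_y/p_x)², and y* = (M − p_x·x*)/p_y.
Plugging in: x* = (2·4/21.76)² = 0.1352.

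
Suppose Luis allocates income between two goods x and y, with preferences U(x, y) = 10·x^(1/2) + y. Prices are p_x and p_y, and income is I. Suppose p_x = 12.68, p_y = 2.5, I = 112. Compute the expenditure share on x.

MU_x = 5/√x, MU_y = 1. Tangency: 5/√x = p_x/p_y.
Solve: √x = 5·p_y/p_x, so x*(p_x,p_y) = (5·p_y/p_x)², and y* = (I − p_x·x*)/p_y.
Plugging in: x* = (5·2.5/12.68)² = 0.9718, y* = 39.871.
Expenditure on x: 12.68·0.9718 = 12.3226; share = 0.11.

share on x = 0.11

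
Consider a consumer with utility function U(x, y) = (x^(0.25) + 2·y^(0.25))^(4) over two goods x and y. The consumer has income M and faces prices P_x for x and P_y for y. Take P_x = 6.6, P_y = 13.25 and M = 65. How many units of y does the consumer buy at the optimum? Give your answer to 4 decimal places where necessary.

MU_x ∝ x^(-0.75), MU_y ∝ 2·y^(-0.75), so MRS = (1/2)·(y/x)^(0.75) = P_x/P_y.
Hence y/x = (2·P_x/P_y)^(1/(0.75)), i.e. raised to the 4/3 power.
Substitute y = (y/x)·x into the budget: x* = M/(P_x + P_y·(y/x)).
Numerically y/x = 0.994972, so x* = 65/(6.6 + 13.25·0.994972) = 3.2856 and y* = 0.994972·3.2856 = 3.2691.

y* = 3.2691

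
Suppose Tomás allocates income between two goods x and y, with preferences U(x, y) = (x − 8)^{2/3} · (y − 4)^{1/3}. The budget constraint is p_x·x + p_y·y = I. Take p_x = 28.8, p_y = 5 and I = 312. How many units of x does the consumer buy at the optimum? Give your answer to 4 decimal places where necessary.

x* = 9.4259

Let x' = x−8, y' = y−4. MRS = 2·y'/x' = p_x/p_y.
After buying the subsistence bundle (8, 4), a share 2/3 of the remaining income goes to x: x* = 8 + 2/3·(I − 8p_x − 4p_y)/p_x.
Discretionary income = 312 − 8·28.8 − 4·5 = 61.6; x* = 8 + 2/3·61.6/28.8 = 9.4259.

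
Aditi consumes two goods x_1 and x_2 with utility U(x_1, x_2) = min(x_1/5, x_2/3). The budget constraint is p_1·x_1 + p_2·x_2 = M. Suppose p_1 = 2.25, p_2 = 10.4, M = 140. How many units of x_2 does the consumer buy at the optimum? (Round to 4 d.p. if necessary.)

Leontief preferences: the optimum is at the kink where x_1/5 = x_2/3, i.e. x_2 = (3/5)·x_1.
Budget: p_1·x_1 + p_2·(3/5)·x_1 = M, so (5·p_1 + 3·p_2)·x_1 = 5·M.
Demand: x_1*(p_1,p_2,M) = 5·M/(5·p_1 + 3·p_2), x_2* = 3·M/(5·p_1 + 3·p_2).
Here 5·2.25 + 3·10.4 = 42.45, giving x_2* = 9.894.

x_2* = 9.894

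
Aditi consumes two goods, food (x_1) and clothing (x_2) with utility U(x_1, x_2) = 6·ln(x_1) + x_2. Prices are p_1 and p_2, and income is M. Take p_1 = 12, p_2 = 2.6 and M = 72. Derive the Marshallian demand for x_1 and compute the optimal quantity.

x_1* = 1.3

MU_x_1 = 6/x_1, MU_x_2 = 1. Tangency: 6/x_1 = p_1/p_2.
So x_1*(p_1,p_2) = 6·p_2/p_1, independent of income; and x_2* = (M − 6·p_2)/p_2.
At the given prices: x_1* = 6·2.6/12 = 1.3.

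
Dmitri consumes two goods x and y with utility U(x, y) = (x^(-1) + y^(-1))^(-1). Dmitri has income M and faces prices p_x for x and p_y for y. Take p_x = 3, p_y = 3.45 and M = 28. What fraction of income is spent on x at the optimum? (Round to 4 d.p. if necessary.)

MU_x ∝ x^(-2), MU_y ∝ y^(-2), so MRS = (y/x)^(2) = p_x/p_y.
Solve for the ratio: y/x = [p_x/p_y]^(0.5).
Substitute y = (y/x)·x into the budget: x* = M/(p_x + p_y·(y/x)).
Numerically y/x = 0.932505, so x* = 28/(3 + 3.45·0.932505) = 4.5037 and y* = 0.932505·4.5037 = 4.1997.
Expenditure on x: 3·4.5037 = 13.511; share = 0.4825.

share on x = 0.4825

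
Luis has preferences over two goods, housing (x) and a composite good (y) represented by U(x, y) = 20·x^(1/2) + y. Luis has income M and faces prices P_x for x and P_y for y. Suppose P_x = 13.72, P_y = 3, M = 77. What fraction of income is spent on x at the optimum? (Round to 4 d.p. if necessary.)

share on x = 0.8519

MU_x = 10/√x, MU_y = 1. Tangency: 10/√x = P_x/P_y.
Solve: √x = 10·P_y/P_x, so x*(P_x,P_y) = (10·P_y/P_x)², and y* = (M − P_x·x*)/P_y.
Plugging in: x* = (10·3/13.72)² = 4.7812, y* = 3.8008.
Expenditure on x: 13.72·4.7812 = 65.5977; share = 0.8519.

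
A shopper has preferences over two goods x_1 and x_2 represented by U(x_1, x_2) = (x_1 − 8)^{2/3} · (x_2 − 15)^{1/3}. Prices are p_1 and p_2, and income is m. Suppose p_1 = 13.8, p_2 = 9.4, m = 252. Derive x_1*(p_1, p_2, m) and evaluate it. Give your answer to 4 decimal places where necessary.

x_1* = 8.029

Let x_1' = x_1−8, x_2' = x_2−15. MRS = 2·x_2'/x_1' = p_1/p_2.
After buying the subsistence bundle (8, 15), a share 2/3 of the remaining income goes to x_1: x_1* = 8 + 2/3·(m − 8p_1 − 15p_2)/p_1.
Discretionary income = 252 − 8·13.8 − 15·9.4 = 0.6; x_1* = 8 + 2/3·0.6/13.8 = 8.029.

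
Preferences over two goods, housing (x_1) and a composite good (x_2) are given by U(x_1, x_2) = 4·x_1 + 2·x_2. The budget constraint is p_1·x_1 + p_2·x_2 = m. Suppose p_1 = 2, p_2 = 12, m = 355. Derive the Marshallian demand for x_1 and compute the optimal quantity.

Perfect substitutes: compare marginal utility per dollar. 4/p_1 vs 2/p_2 → 2 vs 0.1667.
x_1 gives more utility per dollar, so spend all income on x_1: x_1* = m/p_1, x_2* = 0.
Numerically: x_1* = 177.5, x_2* = 0.

x_1* = 177.5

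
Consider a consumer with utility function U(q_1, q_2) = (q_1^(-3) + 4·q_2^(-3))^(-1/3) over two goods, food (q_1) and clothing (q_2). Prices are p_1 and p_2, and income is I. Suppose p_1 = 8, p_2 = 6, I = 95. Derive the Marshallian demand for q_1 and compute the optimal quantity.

q_1* = 5.5497

From the CES first-order condition, (1/4)·(q_2/q_1)^(4) = p_1/p_2.
Solve for the ratio: q_2/q_1 = [4·p_1/p_2]^(0.25).
Substitute q_2 = (q_2/q_1)·q_1 into the budget: q_1* = I/(p_1 + p_2·(q_2/q_1)).
Numerically q_2/q_1 = 1.519671, so q_1* = 95/(8 + 6·1.519671) = 5.5497.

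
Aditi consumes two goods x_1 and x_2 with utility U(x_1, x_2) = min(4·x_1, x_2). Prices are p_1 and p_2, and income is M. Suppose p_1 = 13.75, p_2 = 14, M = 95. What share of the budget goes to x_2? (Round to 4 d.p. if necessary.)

Demand: x_1*(p_1,p_2,M) = M/(p_1 + 4·p_2), x_2* = 4·M/(p_1 + 4·p_2).
Here 13.75 + 4·14 = 69.75, giving x_1* = 1.362 and x_2* = 5.448.
Expenditure on x_2: 14·5.448 = 76.2724; share = 0.8029.

share on x_2 = 0.8029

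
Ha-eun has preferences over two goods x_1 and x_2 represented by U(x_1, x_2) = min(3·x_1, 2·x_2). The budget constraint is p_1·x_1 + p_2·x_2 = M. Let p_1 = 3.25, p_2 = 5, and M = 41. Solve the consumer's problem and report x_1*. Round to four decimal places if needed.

x_1* = 3.814

With perfect complements, no substitution: consume in ratio x_1:x_2 = 2:3.
Budget: p_1·x_1 + p_2·(3/2)·x_1 = M, so (2·p_1 + 3·p_2)·x_1 = 2·M.
Demand: x_1*(p_1,p_2,M) = 2·M/(2·p_1 + 3·p_2), x_2* = 3·M/(2·p_1 + 3·p_2).
Here 2·3.25 + 3·5 = 21.5, giving x_1* = 3.814.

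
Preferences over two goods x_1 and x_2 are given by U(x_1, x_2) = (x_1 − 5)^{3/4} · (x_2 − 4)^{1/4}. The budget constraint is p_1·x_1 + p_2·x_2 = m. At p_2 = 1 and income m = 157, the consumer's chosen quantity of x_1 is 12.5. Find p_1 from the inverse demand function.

p_1 = 10.2

MRS = 3·(x_2−4)/(x_1−5). Tangency with p_1/p_2 gives x_2−4 = (1/3)·(p_1/p_2)·(x_1−5).
After buying the subsistence bundle (5, 4), a share 0.75 of the remaining income goes to x_1: x_1* = 5 + 0.75·(m − 5p_1 − 4p_2)/p_1.
Set x_1* = 12.5 in the demand function and solve for p_1: p_1 = 10.2.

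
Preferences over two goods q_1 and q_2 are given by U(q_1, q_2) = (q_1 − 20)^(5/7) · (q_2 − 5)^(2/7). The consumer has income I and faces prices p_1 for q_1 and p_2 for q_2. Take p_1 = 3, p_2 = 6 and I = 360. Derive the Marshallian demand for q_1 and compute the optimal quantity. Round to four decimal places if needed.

q_1* = 84.2857

Let q_1' = q_1−20, q_2' = q_2−5. MRS = (5/2)·q_2'/q_1' = p_1/p_2.
Substituting into the budget: q_1* = 20 + 5/7·(I − 20·p_1 − 5·p_2)/p_1, and q_2* = 5 + 2/7·(…)/p_2.
Discretionary income = 360 − 20·3 − 5·6 = 270; q_1* = 20 + 5/7·270/3 = 84.2857.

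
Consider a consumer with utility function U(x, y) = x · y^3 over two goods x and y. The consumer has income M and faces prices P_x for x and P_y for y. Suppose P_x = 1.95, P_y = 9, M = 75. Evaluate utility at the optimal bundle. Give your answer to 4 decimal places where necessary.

V = 2347.506

The MRS is (1/3)·y/x. Set MRS = P_x/P_y.
So P_y·y = 3·P_x·x; combined with the budget, a share 0.25 of income goes to x.
Demand: x*(P_x,P_y,M) = 0.25·M/P_x and y* = 0.75·M/P_y.
At P_x=1.95, P_y=9, M=75: x* = 0.25·75/1.95 = 9.6154, y* = 6.25.
Utility at the optimum: U(9.6154, 6.25) = 2347.506.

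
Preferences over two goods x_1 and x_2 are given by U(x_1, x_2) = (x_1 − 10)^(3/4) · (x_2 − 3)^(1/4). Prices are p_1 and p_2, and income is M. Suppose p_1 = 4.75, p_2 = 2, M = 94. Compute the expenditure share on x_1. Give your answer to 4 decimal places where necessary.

MRS = 3·(x_2−3)/(x_1−10). Tangency with p_1/p_2 gives x_2−3 = (1/3)·(p_1/p_2)·(x_1−10).
After buying the subsistence bundle (10, 3), a share 0.75 of the remaining income goes to x_1: x_1* = 10 + 0.75·(M − 10p_1 − 3p_2)/p_1.
Discretionary income = 94 − 10·4.75 − 3·2 = 40.5; x_1* = 10 + 0.75·40.5/4.75 = 16.3947; x_2* = 3 + 0.25·40.5/2 = 8.0625.
Expenditure on x_1: 4.75·16.3947 = 77.875; share = 0.8285.

share on x_1 = 0.8285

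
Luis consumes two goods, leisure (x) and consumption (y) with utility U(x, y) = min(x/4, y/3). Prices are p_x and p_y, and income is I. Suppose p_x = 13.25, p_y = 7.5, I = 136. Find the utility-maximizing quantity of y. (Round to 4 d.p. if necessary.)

With perfect complements, no substitution: consume in ratio x:y = 4:3.
Budget: p_x·x + p_y·(3/4)·x = I, so (4·p_x + 3·p_y)·x = 4·I.
Demand: x*(p_x,p_y,I) = 4·I/(4·p_x + 3·p_y), y* = 3·I/(4·p_x + 3·p_y).
Here 4·13.25 + 3·7.5 = 75.5, giving y* = 5.404.

y* = 5.404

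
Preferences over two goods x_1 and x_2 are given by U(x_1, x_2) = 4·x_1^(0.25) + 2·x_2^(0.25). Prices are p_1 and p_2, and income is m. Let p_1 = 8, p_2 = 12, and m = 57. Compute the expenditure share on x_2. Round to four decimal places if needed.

MU_x_1 ∝ 4·x_1^(-0.75), MU_x_2 ∝ 2·x_2^(-0.75), so MRS = 2·(x_2/x_1)^(0.75) = p_1/p_2.
Solve for the ratio: x_2/x_1 = [(1/2)·p_1/p_2]^(4/3).
With the ratio pinned down, the budget gives x_1* = m/(p_1 + p_2·(x_2/x_1)) and x_2* = (x_2/x_1)·x_1*.
Numerically x_2/x_1 = 0.23112, so x_1* = 57/(8 + 12·0.23112) = 5.2908 and x_2* = 0.23112·5.2908 = 1.2228.
Expenditure on x_2: 12·1.2228 = 14.6737; share = 0.2574.

share on x_2 = 0.2574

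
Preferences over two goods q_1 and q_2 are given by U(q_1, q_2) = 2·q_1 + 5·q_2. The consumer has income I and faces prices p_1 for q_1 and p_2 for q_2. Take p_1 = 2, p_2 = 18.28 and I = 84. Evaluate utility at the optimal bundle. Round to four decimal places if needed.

V = 84

Linear utility — the consumer picks whichever good has higher MU/price: 2/2 = 1 vs 5/18.28 = 0.2735.
q_1 gives more utility per dollar, so spend all income on q_1: q_1* = I/p_1, q_2* = 0.
Numerically: q_1* = 42, q_2* = 0.
Utility at the optimum: U(42, 0) = 84.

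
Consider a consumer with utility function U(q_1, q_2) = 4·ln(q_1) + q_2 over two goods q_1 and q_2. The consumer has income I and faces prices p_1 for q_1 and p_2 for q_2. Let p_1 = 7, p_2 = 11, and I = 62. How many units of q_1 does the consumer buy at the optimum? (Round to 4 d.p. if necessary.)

MU_q_1 = 4/q_1, MU_q_2 = 1. Tangency: 4/q_1 = p_1/p_2.
So q_1*(p_1,p_2) = 4·p_2/p_1, independent of income; and q_2* = (I − 4·p_2)/p_2.
At the given prices: q_1* = 4·11/7 = 6.2857.

q_1* = 6.2857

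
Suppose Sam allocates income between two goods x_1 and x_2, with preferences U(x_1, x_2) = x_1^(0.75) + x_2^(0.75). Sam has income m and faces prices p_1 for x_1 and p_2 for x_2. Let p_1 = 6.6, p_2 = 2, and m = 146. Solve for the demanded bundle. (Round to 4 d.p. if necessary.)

With the ratio pinned down, the budget gives x_1* = m/(p_1 + p_2·(x_2/x_1)) and x_2* = (x_2/x_1)·x_1*.
Numerically x_2/x_1 = 118.5921, so x_1* = 146/(6.6 + 2·118.5921) = 0.5989 and x_2* = 118.5921·0.5989 = 71.0237.

x_1* = 0.5989, x_2* = 71.0237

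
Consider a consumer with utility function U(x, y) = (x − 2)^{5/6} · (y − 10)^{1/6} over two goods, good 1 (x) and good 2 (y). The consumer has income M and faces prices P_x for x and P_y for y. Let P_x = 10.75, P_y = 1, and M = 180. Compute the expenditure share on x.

share on x = 0.8069

Substituting into the budget: x* = 2 + 5/6·(M − 2·P_x − 10·P_y)/P_x, and y* = 10 + 1/6·(…)/P_y.
Discretionary income = 180 − 2·10.75 − 10·1 = 148.5; x* = 2 + 5/6·148.5/10.75 = 13.5116; y* = 10 + 1/6·148.5/1 = 34.75.
Expenditure on x: 10.75·13.5116 = 145.25; share = 0.8069.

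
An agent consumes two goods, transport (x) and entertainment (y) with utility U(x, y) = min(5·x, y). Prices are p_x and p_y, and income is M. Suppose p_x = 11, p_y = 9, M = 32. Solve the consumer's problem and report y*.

Leontief preferences: the optimum is at the kink where x/1 = y/5, i.e. y = 5·x.
Budget: p_x·x + p_y·5·x = M, so (p_x + 5·p_y)·x = M.
Demand: x*(p_x,p_y,M) = M/(p_x + 5·p_y), y* = 5·M/(p_x + 5·p_y).
Here 11 + 5·9 = 56, giving y* = 2.8571.

y* = 2.8571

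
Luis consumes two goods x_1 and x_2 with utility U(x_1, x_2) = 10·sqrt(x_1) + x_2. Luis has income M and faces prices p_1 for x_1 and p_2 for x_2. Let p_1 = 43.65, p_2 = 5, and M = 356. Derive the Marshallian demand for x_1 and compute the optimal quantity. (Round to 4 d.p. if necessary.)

x_1* = 0.328

Utility is quasi-linear in x_2; the FOC for x_1 is 5/√x_1 = p_1/p_2.
Thus x_1* = (5·p_2/p_1)² — independent of M — with the rest of income spent on x_2.
Plugging in: x_1* = (5·5/43.65)² = 0.328.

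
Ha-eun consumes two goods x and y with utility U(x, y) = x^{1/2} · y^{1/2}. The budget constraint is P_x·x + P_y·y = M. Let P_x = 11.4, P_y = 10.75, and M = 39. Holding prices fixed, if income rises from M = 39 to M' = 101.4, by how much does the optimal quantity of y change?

The MRS is y/x. Set MRS = P_x/P_y.
So 0.5·P_y·y = 0.5·P_x·x; combined with the budget, a share 0.5 of income goes to x.
Demand: x*(P_x,P_y,M) = 0.5·M/P_x and y* = 0.5·M/P_y.
At P_x=11.4, P_y=10.75, M=39: y* = 0.5·39/10.75 = 1.814.
At M' = 101.4: y* = 4.7163. Change: 4.7163 − 1.814 = 2.9023.

Δy* = 2.9023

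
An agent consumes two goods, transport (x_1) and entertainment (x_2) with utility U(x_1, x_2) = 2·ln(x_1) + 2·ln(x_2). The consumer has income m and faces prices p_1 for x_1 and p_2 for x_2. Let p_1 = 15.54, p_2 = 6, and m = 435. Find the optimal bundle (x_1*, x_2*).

x_1* = 13.9961, x_2* = 36.25

At p_1=15.54, p_2=6, m=435: x_1* = 0.5·435/15.54 = 13.9961, x_2* = 36.25.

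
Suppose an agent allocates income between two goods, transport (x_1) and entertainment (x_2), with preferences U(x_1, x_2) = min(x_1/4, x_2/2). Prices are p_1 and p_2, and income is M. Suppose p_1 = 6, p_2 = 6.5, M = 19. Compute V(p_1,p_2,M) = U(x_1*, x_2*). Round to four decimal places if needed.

With perfect complements, no substitution: consume in ratio x_1:x_2 = 4:2.
Budget: p_1·x_1 + p_2·(1/2)·x_1 = M, so (4·p_1 + 2·p_2)·x_1 = 4·M.
Demand: x_1*(p_1,p_2,M) = 4·M/(4·p_1 + 2·p_2), x_2* = 2·M/(4·p_1 + 2·p_2).
Here 4·6 + 2·6.5 = 37, giving x_1* = 2.0541 and x_2* = 1.027.
Utility at the optimum: U(2.0541, 1.027) = 0.5135.

V = 0.5135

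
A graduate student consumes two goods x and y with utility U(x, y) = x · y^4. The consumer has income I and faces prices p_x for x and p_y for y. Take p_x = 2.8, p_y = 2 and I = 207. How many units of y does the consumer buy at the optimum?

y* = 82.8

The MRS is (1/4)·y/x. Set MRS = p_x/p_y.
So p_y·y = 4·p_x·x; combined with the budget, a share 0.2 of income goes to x.
Demand: x*(p_x,p_y,I) = 0.2·I/p_x and y* = 0.8·I/p_y.
At p_x=2.8, p_y=2, I=207: y* = 0.8·207/2 = 82.8.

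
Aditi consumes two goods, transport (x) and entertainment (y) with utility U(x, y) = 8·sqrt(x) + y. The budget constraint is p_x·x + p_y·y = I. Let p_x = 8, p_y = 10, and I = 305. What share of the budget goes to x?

share on x = 0.6557

Utility is quasi-linear in y; the FOC for x is 4/√x = p_x/p_y.
Solve: √x = 4·p_y/p_x, so x*(p_x,p_y) = (4·p_y/p_x)², and y* = (I − p_x·x*)/p_y.
Plugging in: x* = (4·10/8)² = 25, y* = 10.5.
Expenditure on x: 8·25 = 200; share = 0.6557.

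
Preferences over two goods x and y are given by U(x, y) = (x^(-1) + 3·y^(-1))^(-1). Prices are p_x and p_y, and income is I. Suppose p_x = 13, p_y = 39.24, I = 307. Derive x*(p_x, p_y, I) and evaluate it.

x* = 5.8903

With the ratio pinned down, the budget gives x* = I/(p_x + p_y·(y/x)) and y* = (y/x)·x*.
Numerically y/x = 0.996937, so x* = 307/(13 + 39.24·0.996937) = 5.8903.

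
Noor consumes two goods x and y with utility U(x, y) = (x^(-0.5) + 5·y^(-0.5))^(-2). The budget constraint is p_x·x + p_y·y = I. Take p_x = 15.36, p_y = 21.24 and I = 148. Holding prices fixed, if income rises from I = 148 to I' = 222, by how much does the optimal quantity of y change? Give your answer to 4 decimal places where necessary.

Δy* = 2.6657

Substitute y = (y/x)·x into the budget: x* = I/(p_x + p_y·(y/x)).
Numerically y/x = 2.355797, so x* = 148/(15.36 + 21.24·2.355797) = 2.2631 and y* = 2.355797·2.2631 = 5.3314.
At I' = 222: y* = 7.9971. Change: 7.9971 − 5.3314 = 2.6657.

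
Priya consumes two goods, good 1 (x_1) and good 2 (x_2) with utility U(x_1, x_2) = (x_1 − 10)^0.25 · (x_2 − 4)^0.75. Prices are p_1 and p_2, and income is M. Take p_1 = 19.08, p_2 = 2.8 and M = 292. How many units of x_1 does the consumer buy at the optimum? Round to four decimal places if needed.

x_1* = 11.1792

Substituting into the budget: x_1* = 10 + 0.25·(M − 10·p_1 − 4·p_2)/p_1, and x_2* = 4 + 0.75·(…)/p_2.
Discretionary income = 292 − 10·19.08 − 4·2.8 = 90; x_1* = 10 + 0.25·90/19.08 = 11.1792.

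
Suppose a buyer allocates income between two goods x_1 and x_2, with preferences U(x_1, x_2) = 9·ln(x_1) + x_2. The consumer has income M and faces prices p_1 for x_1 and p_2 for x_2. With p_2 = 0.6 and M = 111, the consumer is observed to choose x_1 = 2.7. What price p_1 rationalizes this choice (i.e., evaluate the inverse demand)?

p_1 = 2

Set MRS = p_1/p_2: (9/x_1)/1 = p_1/p_2.
So x_1*(p_1,p_2) = 9·p_2/p_1, independent of income; and x_2* = (M − 9·p_2)/p_2.
Set x_1* = 2.7 in the demand function and solve for p_1: p_1 = 2.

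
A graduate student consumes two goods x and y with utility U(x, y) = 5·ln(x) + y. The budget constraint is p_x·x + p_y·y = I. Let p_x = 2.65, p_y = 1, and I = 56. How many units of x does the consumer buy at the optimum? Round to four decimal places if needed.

Set MRS = p_x/p_y: (5/x)/1 = p_x/p_y.
So x*(p_x,p_y) = 5·p_y/p_x, independent of income; and y* = (I − 5·p_y)/p_y.
At the given prices: x* = 5·1/2.65 = 1.8868.

x* = 1.8868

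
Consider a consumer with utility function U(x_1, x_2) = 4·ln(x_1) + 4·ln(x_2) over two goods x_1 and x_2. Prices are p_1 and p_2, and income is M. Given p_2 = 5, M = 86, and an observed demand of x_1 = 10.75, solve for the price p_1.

Tangency: MRS = x_2/x_1 = p_1/p_2.
Rearranging, p_2·x_2 = p_1·x_1. Substituting into the budget gives p_1·x_1·(1 + 1) = M.
Demand: x_1*(p_1,p_2,M) = 0.5·M/p_1 and x_2* = 0.5·M/p_2.
Set x_1* = 10.75 in the demand function and solve for p_1: p_1 = 4.

p_1 = 4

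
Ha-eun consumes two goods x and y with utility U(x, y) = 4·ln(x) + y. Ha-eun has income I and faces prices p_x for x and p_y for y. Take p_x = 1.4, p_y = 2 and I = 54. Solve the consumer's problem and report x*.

So x*(p_x,p_y) = 4·p_y/p_x, independent of income; and y* = (I − 4·p_y)/p_y.
At the given prices: x* = 4·2/1.4 = 5.7143.

x* = 5.7143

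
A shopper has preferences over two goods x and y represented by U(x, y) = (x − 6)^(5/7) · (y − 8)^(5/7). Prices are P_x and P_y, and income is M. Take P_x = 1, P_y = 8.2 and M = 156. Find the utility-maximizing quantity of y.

Discretionary income = 156 − 6·1 − 8·8.2 = 84.4; y* = 8 + 0.5·84.4/8.2 = 13.1463.

y* = 13.1463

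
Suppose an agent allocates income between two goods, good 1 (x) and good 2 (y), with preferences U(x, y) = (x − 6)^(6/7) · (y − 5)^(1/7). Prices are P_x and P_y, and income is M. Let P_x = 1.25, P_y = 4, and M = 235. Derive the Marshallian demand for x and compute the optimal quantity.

MRS = 6·(y−5)/(x−6). Tangency with P_x/P_y gives y−5 = (1/6)·(P_x/P_y)·(x−6).
Substituting into the budget: x* = 6 + 6/7·(M − 6·P_x − 5·P_y)/P_x, and y* = 5 + 1/7·(…)/P_y.
Discretionary income = 235 − 6·1.25 − 5·4 = 207.5; x* = 6 + 6/7·207.5/1.25 = 148.2857.

x* = 148.2857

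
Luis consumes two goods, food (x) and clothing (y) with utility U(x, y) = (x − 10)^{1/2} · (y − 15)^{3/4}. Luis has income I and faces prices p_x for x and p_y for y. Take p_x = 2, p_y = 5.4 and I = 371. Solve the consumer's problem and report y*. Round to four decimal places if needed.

y* = 45

Let x' = x−10, y' = y−15. MRS = (2/3)·y'/x' = p_x/p_y.
Substituting into the budget: x* = 10 + 0.4·(I − 10·p_x − 15·p_y)/p_x, and y* = 15 + 0.6·(…)/p_y.
Discretionary income = 371 − 10·2 − 15·5.4 = 270; y* = 15 + 0.6·270/5.4 = 45.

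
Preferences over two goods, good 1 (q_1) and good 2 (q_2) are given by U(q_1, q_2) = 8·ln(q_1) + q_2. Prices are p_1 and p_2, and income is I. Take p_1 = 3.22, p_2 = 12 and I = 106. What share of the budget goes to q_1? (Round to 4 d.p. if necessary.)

MU_q_1 = 8/q_1, MU_q_2 = 1. Tangency: 8/q_1 = p_1/p_2.
So q_1*(p_1,p_2) = 8·p_2/p_1, independent of income; and q_2* = (I − 8·p_2)/p_2.
At the given prices: q_1* = 8·12/3.22 = 29.8137, and q_2* = 0.8333.
Expenditure on q_1: 3.22·29.8137 = 96; share = 0.9057.

share on q_1 = 0.9057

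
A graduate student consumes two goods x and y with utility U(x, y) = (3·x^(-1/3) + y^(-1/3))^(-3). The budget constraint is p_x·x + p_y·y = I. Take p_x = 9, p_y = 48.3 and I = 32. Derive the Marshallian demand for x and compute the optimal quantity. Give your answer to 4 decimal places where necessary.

Numerically y/x = 0.124417, so x* = 32/(9 + 48.3·0.124417) = 2.132.

x* = 2.132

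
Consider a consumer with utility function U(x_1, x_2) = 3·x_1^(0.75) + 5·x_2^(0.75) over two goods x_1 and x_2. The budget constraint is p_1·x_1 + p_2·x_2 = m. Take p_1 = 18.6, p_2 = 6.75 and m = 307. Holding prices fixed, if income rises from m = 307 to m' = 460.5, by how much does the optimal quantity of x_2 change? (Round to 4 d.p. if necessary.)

MU_x_1 ∝ 3·x_1^(-0.25), MU_x_2 ∝ 5·x_2^(-0.25), so MRS = (3/5)·(x_2/x_1)^(0.25) = p_1/p_2.
Hence x_2/x_1 = ((5/3)·p_1/p_2)^(1/(0.25)), i.e. raised to the 4 power.
With the ratio pinned down, the budget gives x_1* = m/(p_1 + p_2·(x_2/x_1)) and x_2* = (x_2/x_1)·x_1*.
Numerically x_2/x_1 = 444.868529, so x_1* = 307/(18.6 + 6.75·444.868529) = 0.1016 and x_2* = 444.868529·0.1016 = 45.2015.
At m' = 460.5: x_2* = 67.8022. Change: 67.8022 − 45.2015 = 22.6007.

Δx_2* = 22.6007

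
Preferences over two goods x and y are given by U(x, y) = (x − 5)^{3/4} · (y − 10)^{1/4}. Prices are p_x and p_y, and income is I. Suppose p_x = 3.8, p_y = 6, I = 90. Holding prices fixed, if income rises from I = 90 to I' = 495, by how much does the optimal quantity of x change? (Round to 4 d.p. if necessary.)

Let x' = x−5, y' = y−10. MRS = 3·y'/x' = p_x/p_y.
After buying the subsistence bundle (5, 10), a share 0.75 of the remaining income goes to x: x* = 5 + 0.75·(I − 5p_x − 10p_y)/p_x.
Discretionary income = 90 − 5·3.8 − 10·6 = 11; x* = 5 + 0.75·11/3.8 = 7.1711.
At I' = 495: x* = 87.1053. Change: 87.1053 − 7.1711 = 79.9342.

Δx* = 79.9342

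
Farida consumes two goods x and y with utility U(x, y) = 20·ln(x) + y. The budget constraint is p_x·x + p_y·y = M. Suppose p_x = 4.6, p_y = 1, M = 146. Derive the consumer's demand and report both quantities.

So x*(p_x,p_y) = 20·p_y/p_x, independent of income; and y* = (M − 20·p_y)/p_y.
At the given prices: x* = 20·1/4.6 = 4.3478, and y* = 126.

x* = 4.3478, y* = 126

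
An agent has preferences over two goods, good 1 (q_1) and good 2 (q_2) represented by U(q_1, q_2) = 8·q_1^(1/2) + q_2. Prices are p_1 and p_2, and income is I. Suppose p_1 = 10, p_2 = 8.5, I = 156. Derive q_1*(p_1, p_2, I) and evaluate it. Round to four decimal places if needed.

q_1* = 11.56

MU_q_1 = 4/√q_1, MU_q_2 = 1. Tangency: 4/√q_1 = p_1/p_2.
Solve: √q_1 = 4·p_2/p_1, so q_1*(p_1,p_2) = (4·p_2/p_1)², and q_2* = (I − p_1·q_1*)/p_2.
Plugging in: q_1* = (4·8.5/10)² = 11.56.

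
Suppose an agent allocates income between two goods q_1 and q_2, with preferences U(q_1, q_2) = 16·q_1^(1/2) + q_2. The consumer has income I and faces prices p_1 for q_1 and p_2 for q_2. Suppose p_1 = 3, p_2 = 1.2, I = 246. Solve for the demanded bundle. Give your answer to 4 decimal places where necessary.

q_1* = 10.24, q_2* = 179.4

Set MRS = p_1/p_2: 8·q_1^(−1/2) = p_1/p_2.
Thus q_1* = (8·p_2/p_1)² — independent of I — with the rest of income spent on q_2.
Plugging in: q_1* = (8·1.2/3)² = 10.24, q_2* = 179.4.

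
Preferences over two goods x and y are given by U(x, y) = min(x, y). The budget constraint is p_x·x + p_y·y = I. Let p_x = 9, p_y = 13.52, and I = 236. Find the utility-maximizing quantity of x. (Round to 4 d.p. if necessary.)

Demand: x*(p_x,p_y,I) = I/(p_x + p_y), y* = I/(p_x + p_y).
Here 9 + 13.52 = 22.52, giving x* = 10.4796.

x* = 10.4796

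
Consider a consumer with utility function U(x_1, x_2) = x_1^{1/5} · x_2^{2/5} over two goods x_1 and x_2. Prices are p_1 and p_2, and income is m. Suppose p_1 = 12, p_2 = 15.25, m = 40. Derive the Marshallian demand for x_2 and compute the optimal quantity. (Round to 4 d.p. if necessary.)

MU_x_1/MU_x_2 = (0.2·x_2)/(0.4·x_1); tangency sets this equal to p_1/p_2.
Rearranging, p_2·x_2 = 2·p_1·x_1. Substituting into the budget gives p_1·x_1·(1 + 2) = m.
Demand: x_1*(p_1,p_2,m) = 1/3·m/p_1 and x_2* = 2/3·m/p_2.
At p_1=12, p_2=15.25, m=40: x_2* = 2/3·40/15.25 = 1.7486.

x_2* = 1.7486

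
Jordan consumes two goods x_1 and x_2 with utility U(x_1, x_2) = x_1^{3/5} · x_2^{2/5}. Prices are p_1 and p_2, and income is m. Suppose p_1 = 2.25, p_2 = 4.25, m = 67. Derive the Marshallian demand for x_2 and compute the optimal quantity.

x_2* = 6.3059

At p_1=2.25, p_2=4.25, m=67: x_2* = 0.4·67/4.25 = 6.3059.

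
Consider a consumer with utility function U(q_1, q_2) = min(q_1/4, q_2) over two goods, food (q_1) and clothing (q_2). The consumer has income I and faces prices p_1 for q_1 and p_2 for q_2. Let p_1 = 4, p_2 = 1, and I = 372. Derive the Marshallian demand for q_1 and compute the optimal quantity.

With perfect complements, no substitution: consume in ratio q_1:q_2 = 4:1.
Budget: p_1·q_1 + p_2·(1/4)·q_1 = I, so (4·p_1 + p_2)·q_1 = 4·I.
Demand: q_1*(p_1,p_2,I) = 4·I/(4·p_1 + p_2), q_2* = I/(4·p_1 + p_2).
Here 4·4 + 1 = 17, giving q_1* = 87.5294.

q_1* = 87.5294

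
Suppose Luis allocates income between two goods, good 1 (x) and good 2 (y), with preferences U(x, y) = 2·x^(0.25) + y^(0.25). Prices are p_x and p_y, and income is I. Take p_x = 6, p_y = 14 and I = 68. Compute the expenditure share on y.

MU_x ∝ 2·x^(-0.75), MU_y ∝ y^(-0.75), so MRS = 2·(y/x)^(0.75) = p_x/p_y.
Solve for the ratio: y/x = [(1/2)·p_x/p_y]^(4/3).
With the ratio pinned down, the budget gives x* = I/(p_x + p_y·(y/x)) and y* = (y/x)·x*.
Numerically y/x = 0.12823, so x* = 68/(6 + 14·0.12823) = 8.7233 and y* = 0.12823·8.7233 = 1.1186.
Expenditure on y: 14·1.1186 = 15.6603; share = 0.2303.

share on y = 0.2303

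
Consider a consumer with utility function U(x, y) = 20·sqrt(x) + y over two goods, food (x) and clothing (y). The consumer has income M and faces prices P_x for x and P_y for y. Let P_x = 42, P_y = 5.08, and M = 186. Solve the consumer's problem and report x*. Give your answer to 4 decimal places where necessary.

Utility is quasi-linear in y; the FOC for x is 10/√x = P_x/P_y.
Thus x* = (10·P_y/P_x)² — independent of M — with the rest of income spent on y.
Plugging in: x* = (10·5.08/42)² = 1.4629.

x* = 1.4629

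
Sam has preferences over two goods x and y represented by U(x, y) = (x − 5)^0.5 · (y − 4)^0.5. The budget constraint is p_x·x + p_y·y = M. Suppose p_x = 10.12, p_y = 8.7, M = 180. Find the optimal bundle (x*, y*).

Let x' = x−5, y' = y−4. MRS = y'/x' = p_x/p_y.
After buying the subsistence bundle (5, 4), a share 0.5 of the remaining income goes to x: x* = 5 + 0.5·(M − 5p_x − 4p_y)/p_x.
Discretionary income = 180 − 5·10.12 − 4·8.7 = 94.6; x* = 5 + 0.5·94.6/10.12 = 9.6739; y* = 4 + 0.5·94.6/8.7 = 9.4368.

x* = 9.6739, y* = 9.4368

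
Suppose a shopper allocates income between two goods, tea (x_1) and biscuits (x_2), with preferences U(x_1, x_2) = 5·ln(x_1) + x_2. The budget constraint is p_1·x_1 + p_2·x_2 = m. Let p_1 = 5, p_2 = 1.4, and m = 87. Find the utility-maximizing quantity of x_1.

x_1* = 1.4

MU_x_1 = 5/x_1, MU_x_2 = 1. Tangency: 5/x_1 = p_1/p_2.
So x_1*(p_1,p_2) = 5·p_2/p_1, independent of income; and x_2* = (m − 5·p_2)/p_2.
At the given prices: x_1* = 5·1.4/5 = 1.4.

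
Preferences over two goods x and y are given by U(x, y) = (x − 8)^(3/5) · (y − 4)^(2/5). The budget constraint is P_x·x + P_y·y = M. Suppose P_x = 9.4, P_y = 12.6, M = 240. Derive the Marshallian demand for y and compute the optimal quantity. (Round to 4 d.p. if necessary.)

Substituting into the budget: x* = 8 + 0.6·(M − 8·P_x − 4·P_y)/P_x, and y* = 4 + 0.4·(…)/P_y.
Discretionary income = 240 − 8·9.4 − 4·12.6 = 114.4; y* = 4 + 0.4·114.4/12.6 = 7.6317.

y* = 7.6317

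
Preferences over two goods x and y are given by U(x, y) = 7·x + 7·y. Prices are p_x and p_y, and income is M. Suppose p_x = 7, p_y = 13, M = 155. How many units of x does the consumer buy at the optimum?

Linear utility — the consumer picks whichever good has higher MU/price: 7/7 = 1 vs 7/13 = 0.5385.
x gives more utility per dollar, so spend all income on x: x* = M/p_x, y* = 0.
Numerically: x* = 22.1429, y* = 0.

x* = 22.1429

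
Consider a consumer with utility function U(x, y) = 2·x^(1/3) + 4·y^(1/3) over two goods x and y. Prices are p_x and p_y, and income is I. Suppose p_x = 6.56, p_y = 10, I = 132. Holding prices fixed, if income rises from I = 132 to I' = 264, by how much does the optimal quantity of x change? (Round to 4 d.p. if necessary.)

From the CES first-order condition, (1/2)·(y/x)^(2/3) = p_x/p_y.
Solve for the ratio: y/x = [2·p_x/p_y]^(1.5).
Substitute y = (y/x)·x into the budget: x* = I/(p_x + p_y·(y/x)).
Numerically y/x = 1.502798, so x* = 132/(6.56 + 10·1.502798) = 6.1145.
At I' = 264: x* = 12.229. Change: 12.229 − 6.1145 = 6.1145.

Δx* = 6.1145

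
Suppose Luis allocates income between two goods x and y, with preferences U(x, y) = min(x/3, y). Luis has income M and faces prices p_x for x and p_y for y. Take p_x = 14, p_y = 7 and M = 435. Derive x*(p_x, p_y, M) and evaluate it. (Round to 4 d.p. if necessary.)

x* = 26.6327

With perfect complements, no substitution: consume in ratio x:y = 3:1.
Budget: p_x·x + p_y·(1/3)·x = M, so (3·p_x + p_y)·x = 3·M.
Demand: x*(p_x,p_y,M) = 3·M/(3·p_x + p_y), y* = M/(3·p_x + p_y).
Here 3·14 + 7 = 49, giving x* = 26.6327.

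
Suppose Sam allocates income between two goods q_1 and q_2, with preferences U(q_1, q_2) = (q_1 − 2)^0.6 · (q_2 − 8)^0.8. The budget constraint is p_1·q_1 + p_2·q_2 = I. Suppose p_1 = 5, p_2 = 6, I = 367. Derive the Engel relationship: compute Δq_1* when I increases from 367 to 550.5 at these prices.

This is Cobb-Douglas in (q_1−2, q_2−8): tangency gives 0.6·p_2·(q_2−8) = 0.8·p_1·(q_1−2).
After buying the subsistence bundle (2, 8), a share 3/7 of the remaining income goes to q_1: q_1* = 2 + 3/7·(I − 2p_1 − 8p_2)/p_1.
Discretionary income = 367 − 2·5 − 8·6 = 309; q_1* = 2 + 3/7·309/5 = 28.4857.
At I' = 550.5: q_1* = 44.2143. Change: 44.2143 − 28.4857 = 15.7286.

Δq_1* = 15.7286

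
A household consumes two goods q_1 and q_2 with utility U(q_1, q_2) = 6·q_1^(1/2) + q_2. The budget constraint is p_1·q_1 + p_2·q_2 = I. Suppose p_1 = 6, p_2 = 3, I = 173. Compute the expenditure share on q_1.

Solve: √q_1 = 3·p_2/p_1, so q_1*(p_1,p_2) = (3·p_2/p_1)², and q_2* = (I − p_1·q_1*)/p_2.
Plugging in: q_1* = (3·3/6)² = 2.25, q_2* = 53.1667.
Expenditure on q_1: 6·2.25 = 13.5; share = 0.078.

share on q_1 = 0.078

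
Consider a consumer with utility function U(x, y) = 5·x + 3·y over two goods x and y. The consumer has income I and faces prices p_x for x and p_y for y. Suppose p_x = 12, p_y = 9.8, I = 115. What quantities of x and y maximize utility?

Linear utility — the consumer picks whichever good has higher MU/price: 5/12 = 0.4167 vs 3/9.8 = 0.3061.
x gives more utility per dollar, so spend all income on x: x* = I/p_x, y* = 0.
Numerically: x* = 9.5833, y* = 0.

x* = 9.5833, y* = 0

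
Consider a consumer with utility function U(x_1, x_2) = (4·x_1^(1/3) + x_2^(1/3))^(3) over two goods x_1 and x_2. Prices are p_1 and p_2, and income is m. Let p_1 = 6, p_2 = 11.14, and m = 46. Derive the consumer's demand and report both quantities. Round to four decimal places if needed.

x_1* = 7.0225, x_2* = 0.347

MU_x_1 ∝ 4·x_1^(-2/3), MU_x_2 ∝ x_2^(-2/3), so MRS = 4·(x_2/x_1)^(2/3) = p_1/p_2.
Hence x_2/x_1 = ((1/4)·p_1/p_2)^(1/(2/3)), i.e. raised to the 1.5 power.
With the ratio pinned down, the budget gives x_1* = m/(p_1 + p_2·(x_2/x_1)) and x_2* = (x_2/x_1)·x_1*.
Numerically x_2/x_1 = 0.049409, so x_1* = 46/(6 + 11.14·0.049409) = 7.0225 and x_2* = 0.049409·7.0225 = 0.347.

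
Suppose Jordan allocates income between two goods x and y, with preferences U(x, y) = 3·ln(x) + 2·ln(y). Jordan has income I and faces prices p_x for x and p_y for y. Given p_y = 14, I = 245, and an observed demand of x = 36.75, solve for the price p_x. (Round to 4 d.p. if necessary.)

p_x = 4

Tangency: MRS = (3/2)·y/x = p_x/p_y.
So 3·p_y·y = 2·p_x·x; combined with the budget, a share 0.6 of income goes to x.
Demand: x*(p_x,p_y,I) = 0.6·I/p_x and y* = 0.4·I/p_y.
Set x* = 36.75 in the demand function and solve for p_x: p_x = 4.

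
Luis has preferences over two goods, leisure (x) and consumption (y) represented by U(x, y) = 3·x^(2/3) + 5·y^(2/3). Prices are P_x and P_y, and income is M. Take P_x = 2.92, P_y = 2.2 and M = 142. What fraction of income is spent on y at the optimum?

From the CES first-order condition, (3/5)·(y/x)^(1/3) = P_x/P_y.
Solve for the ratio: y/x = [(5/3)·P_x/P_y]^(3).
With the ratio pinned down, the budget gives x* = M/(P_x + P_y·(y/x)) and y* = (y/x)·x*.
Numerically y/x = 10.824971, so x* = 142/(2.92 + 2.2·10.824971) = 5.3114 and y* = 10.824971·5.3114 = 57.4958.
Expenditure on y: 2.2·57.4958 = 126.4907; share = 0.8908.

share on y = 0.8908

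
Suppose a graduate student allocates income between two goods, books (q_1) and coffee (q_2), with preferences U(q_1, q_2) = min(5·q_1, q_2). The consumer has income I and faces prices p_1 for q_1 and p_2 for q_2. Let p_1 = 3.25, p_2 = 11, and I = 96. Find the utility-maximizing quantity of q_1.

Leontief preferences: the optimum is at the kink where q_1/1 = q_2/5, i.e. q_2 = 5·q_1.
Budget: p_1·q_1 + p_2·5·q_1 = I, so (p_1 + 5·p_2)·q_1 = I.
Demand: q_1*(p_1,p_2,I) = I/(p_1 + 5·p_2), q_2* = 5·I/(p_1 + 5·p_2).
Here 3.25 + 5·11 = 58.25, giving q_1* = 1.6481.

q_1* = 1.6481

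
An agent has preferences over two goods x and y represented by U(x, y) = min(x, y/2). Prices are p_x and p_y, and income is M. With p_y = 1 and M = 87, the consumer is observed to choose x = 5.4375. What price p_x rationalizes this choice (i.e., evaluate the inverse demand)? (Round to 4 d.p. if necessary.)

Leontief preferences: the optimum is at the kink where x/1 = y/2, i.e. y = 2·x.
Budget: p_x·x + p_y·2·x = M, so (p_x + 2·p_y)·x = M.
Demand: x*(p_x,p_y,M) = M/(p_x + 2·p_y), y* = 2·M/(p_x + 2·p_y).
Set x* = 5.4375 in the demand function and solve for p_x: p_x = 14.

p_x = 14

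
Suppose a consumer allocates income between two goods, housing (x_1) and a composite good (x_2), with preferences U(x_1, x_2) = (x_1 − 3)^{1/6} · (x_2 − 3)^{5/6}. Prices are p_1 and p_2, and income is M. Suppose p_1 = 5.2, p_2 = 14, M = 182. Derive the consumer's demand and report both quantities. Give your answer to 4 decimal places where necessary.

MRS = (1/5)·(x_2−3)/(x_1−3). Tangency with p_1/p_2 gives x_2−3 = 5·(p_1/p_2)·(x_1−3).
After buying the subsistence bundle (3, 3), a share 1/6 of the remaining income goes to x_1: x_1* = 3 + 1/6·(M − 3p_1 − 3p_2)/p_1.
Discretionary income = 182 − 3·5.2 − 3·14 = 124.4; x_1* = 3 + 1/6·124.4/5.2 = 6.9872; x_2* = 3 + 5/6·124.4/14 = 10.4048.

x_1* = 6.9872, x_2* = 10.4048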